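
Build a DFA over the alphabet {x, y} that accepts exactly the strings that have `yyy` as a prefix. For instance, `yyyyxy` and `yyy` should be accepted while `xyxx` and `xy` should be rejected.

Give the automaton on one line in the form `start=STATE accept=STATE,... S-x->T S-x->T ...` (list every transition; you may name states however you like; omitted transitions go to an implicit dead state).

start=s0 accept=s3 s0-x->s4 s0-y->s1 s1-x->s4 s1-y->s2 s2-x->s4 s2-y->s3 s3-x->s3 s3-y->s3 s4-x->s4 s4-y->s4

Walk along `yyy` while the input agrees: from s0 take `y` to s1, and so on. Any deviation drops to the rejecting sink s4. Once s3 is reached the prefix is confirmed and every continuation is accepted.
With 5 states:
        x   y  
>  s0   s4  s1 
   s1   s4  s2 
   s2   s4  s3 
 * s3   s3  s3 
   s4   s4  s4 
(> = start, * = accepting)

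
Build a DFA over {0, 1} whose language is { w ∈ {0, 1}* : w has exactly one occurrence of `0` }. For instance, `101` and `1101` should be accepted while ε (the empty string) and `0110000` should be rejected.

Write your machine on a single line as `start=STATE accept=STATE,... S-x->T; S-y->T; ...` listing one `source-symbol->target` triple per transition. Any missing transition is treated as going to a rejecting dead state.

Count `0`s, saturating at 2: state q0 means no `0` yet, q1 means one `0` seen, q2 means more than one. Each `0` increments (capped at q2); other symbols loop. Accept from {q1}.
3 states suffice.
        0   1  
>  q0   q1  q0 
 * q1   q2  q1 
   q2   q2  q2 
(> = start, * = accepting)

start=q0; accept=q1; q0-0->q1; q0-1->q0; q1-0->q2; q1-1->q1; q2-0->q2; q2-1->q2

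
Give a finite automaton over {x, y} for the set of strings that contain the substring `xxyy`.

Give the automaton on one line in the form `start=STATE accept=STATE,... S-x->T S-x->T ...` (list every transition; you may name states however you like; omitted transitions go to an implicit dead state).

States S0..S3 record the length of the longest prefix of `xxyy` that matches the current input suffix. Reaching S4 means `xxyy` has been seen, and we stay there forever. Accept from S4.
With 5 states:
        x   y  
>  S0   S1  S0 
   S1   S2  S0 
   S2   S2  S3 
   S3   S1  S4 
 * S4   S4  S4 
(> = start, * = accepting)

start=S0 accept=S4 S0-x->S1 S0-y->S0 S1-x->S2 S1-y->S0 S2-x->S2 S2-y->S3 S3-x->S1 S3-y->S4 S4-x->S4 S4-y->S4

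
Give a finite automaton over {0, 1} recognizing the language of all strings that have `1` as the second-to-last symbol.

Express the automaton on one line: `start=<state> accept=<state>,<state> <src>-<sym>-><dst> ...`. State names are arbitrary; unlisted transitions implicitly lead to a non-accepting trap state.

start=S0 accept=S5,S6 S0-0->S1 S0-1->S2 S1-0->S3 S1-1->S4 S2-0->S5 S2-1->S6 S3-0->S3 S3-1->S4 S4-0->S5 S4-1->S6 S5-0->S3 S5-1->S4 S6-0->S5 S6-1->S6

A DFA must remember the last 2 symbols (since which symbol is second-to-last isn't known until the input ends). Use one state per possible window of the last ≤2 symbols; accept from those whose window starts with `1`.
A 7-state machine:
        0   1  
>  S0   S1  S2 
   S1   S3  S4 
   S2   S5  S6 
   S3   S3  S4 
   S4   S5  S6 
 * S5   S3  S4 
 * S6   S5  S6 
(> = start, * = accepting)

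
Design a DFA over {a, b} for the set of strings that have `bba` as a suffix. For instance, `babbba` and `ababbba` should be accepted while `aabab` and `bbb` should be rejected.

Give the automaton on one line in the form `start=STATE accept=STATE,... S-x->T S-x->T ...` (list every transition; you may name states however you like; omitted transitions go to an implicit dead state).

start=s0 accept=s3 s0-a->s0 s0-b->s1 s1-a->s0 s1-b->s2 s2-a->s3 s2-b->s2 s3-a->s0 s3-b->s1

Remember how much of `bba` the current input suffix matches. State s0 means no match yet; s1 means the last symbol is `b`; s2 means the last 2 symbols are `bb`; s3 means the last 3 symbols are `bba`. Only s3 accepts. On a mismatch, fall back to the longest proper suffix that is still a prefix of `bba`.
4 states suffice.
        a   b  
>  s0   s0  s1 
   s1   s0  s2 
   s2   s3  s2 
 * s3   s0  s1 
(> = start, * = accepting)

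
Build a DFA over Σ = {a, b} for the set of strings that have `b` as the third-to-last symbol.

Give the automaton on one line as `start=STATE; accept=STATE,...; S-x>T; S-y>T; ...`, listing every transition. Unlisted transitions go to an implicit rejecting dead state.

start=q0; accept=q11,q12,q13,q14; q0-a>q1; q0-b>q2; q1-a>q3; q1-b>q4; q2-a>q5; q2-b>q6; q3-a>q7; q3-b>q8; q4-a>q9; q4-b>q10; q5-a>q11; q5-b>q12; q6-a>q13; q6-b>q14; q7-a>q7; q7-b>q8; q8-a>q9; q8-b>q10; q9-a>q11; q9-b>q12; q10-a>q13; q10-b>q14; q11-a>q7; q11-b>q8; q12-a>q9; q12-b>q10; q13-a>q11; q13-b>q12; q14-a>q13; q14-b>q14

Because acceptance depends on a position counted from the end, the machine has to buffer the most recent 3 symbols. Make each state the string of the last up-to-3 symbols read; on input `x` shift the window left and append `x`. Accept when the buffered window has length 3 and begins with `b`.
A 15-state machine:
          a    b  
>  q0     q1   q2 
   q1     q3   q4 
   q2     q5   q6 
   q3     q7   q8 
   q4     q9  q10 
   q5    q11  q12 
   q6    q13  q14 
   q7     q7   q8 
   q8     q9  q10 
   q9    q11  q12 
   q10   q13  q14 
 * q11    q7   q8 
 * q12    q9  q10 
 * q13   q11  q12 
 * q14   q13  q14 
(> = start, * = accepting)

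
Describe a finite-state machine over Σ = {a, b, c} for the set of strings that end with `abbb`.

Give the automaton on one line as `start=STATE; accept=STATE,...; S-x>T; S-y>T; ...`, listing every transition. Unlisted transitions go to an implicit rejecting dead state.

start=s0; accept=s4; s0-a>s1; s0-b>s0; s0-c>s0; s1-a>s1; s1-b>s2; s1-c>s0; s2-a>s1; s2-b>s3; s2-c>s0; s3-a>s1; s3-b>s4; s3-c>s0; s4-a>s1; s4-b>s0; s4-c>s0

Remember how much of `abbb` the current input suffix matches. State s0 means no match yet; s1 means the last symbol is `a`; s2 means the last 2 symbols are `ab`; s3 means the last 3 symbols are `abb`; s4 means the last 4 symbols are `abbb`. Only s4 accepts. On a mismatch, fall back to the longest proper suffix that is still a prefix of `abbb`.
        a   b   c  
>  s0   s1  s0  s0 
   s1   s1  s2  s0 
   s2   s1  s3  s0 
   s3   s1  s4  s0 
 * s4   s1  s0  s0 
(> = start, * = accepting)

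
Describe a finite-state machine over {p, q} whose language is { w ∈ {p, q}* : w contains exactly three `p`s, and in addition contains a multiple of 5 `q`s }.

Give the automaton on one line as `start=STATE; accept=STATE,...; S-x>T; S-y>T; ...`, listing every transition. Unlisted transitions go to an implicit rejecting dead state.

Handle the two conditions separately and then intersect. The first has 5 states tracking the count of `p`s, saturating at 4; the second has 5 states tracking the count of `q`s modulo 5. A product state is a pair (one from each), accepting exactly when both do. After merging equivalent states the machine shrinks.
          p    q  
>  S0     S1   S2 
   S1     S3   S4 
   S2     S4   S5 
   S3     S6   S7 
   S4     S7   S8 
   S5     S8   S9 
 * S6    S10  S11 
   S7    S11  S12 
   S8    S12  S13 
   S9    S13  S14 
   S10   S10  S10 
   S11   S10  S15 
   S12   S15  S16 
   S13   S16  S17 
   S14   S17   S0 
   S15   S10  S18 
   S16   S18  S19 
   S17   S19   S1 
   S18   S10  S20 
   S19   S20   S3 
   S20   S10   S6 
(> = start, * = accepting)

start=S0; accept=S6; S0-p>S1; S0-q>S2; S1-p>S3; S1-q>S4; S2-p>S4; S2-q>S5; S3-p>S6; S3-q>S7; S4-p>S7; S4-q>S8; S5-p>S8; S5-q>S9; S6-p>S10; S6-q>S11; S7-p>S11; S7-q>S12; S8-p>S12; S8-q>S13; S9-p>S13; S9-q>S14; S10-p>S10; S10-q>S10; S11-p>S10; S11-q>S15; S12-p>S15; S12-q>S16; S13-p>S16; S13-q>S17; S14-p>S17; S14-q>S0; S15-p>S10; S15-q>S18; S16-p>S18; S16-q>S19; S17-p>S19; S17-q>S1; S18-p>S10; S18-q>S20; S19-p>S20; S19-q>S3; S20-p>S10; S20-q>S6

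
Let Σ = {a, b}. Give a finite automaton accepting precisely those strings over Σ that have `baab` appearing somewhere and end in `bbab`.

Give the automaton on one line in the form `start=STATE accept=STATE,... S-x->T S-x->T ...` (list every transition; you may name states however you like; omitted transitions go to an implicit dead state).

start=s0 accept=s11 s0-a->s0 s0-b->s1 s1-a->s2 s1-b->s3 s2-a->s4 s2-b->s1 s3-a->s5 s3-b->s3 s4-a->s0 s4-b->s6 s5-a->s4 s5-b->s7 s6-a->s8 s6-b->s9 s7-a->s2 s7-b->s3 s8-a->s8 s8-b->s6 s9-a->s10 s9-b->s9 s10-a->s8 s10-b->s11 s11-a->s8 s11-b->s9

Handle the two conditions separately and then intersect. The first has 5 states tracking whether and how much of `baab` has been seen; the second has 5 states tracking how much of the suffix `bbab` has currently been matched. A product state is a pair (one from each), accepting exactly when both do.
          a    b  
>  s0     s0   s1 
   s1     s2   s3 
   s2     s4   s1 
   s3     s5   s3 
   s4     s0   s6 
   s5     s4   s7 
   s6     s8   s9 
   s7     s2   s3 
   s8     s8   s6 
   s9    s10   s9 
   s10    s8  s11 
 * s11    s8   s9 
(> = start, * = accepting)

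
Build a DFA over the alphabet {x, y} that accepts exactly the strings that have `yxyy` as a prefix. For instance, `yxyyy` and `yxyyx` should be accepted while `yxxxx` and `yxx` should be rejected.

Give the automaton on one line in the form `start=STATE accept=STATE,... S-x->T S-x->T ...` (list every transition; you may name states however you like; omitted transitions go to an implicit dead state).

start=S0 accept=S4 S0-x->S5 S0-y->S1 S1-x->S2 S1-y->S5 S2-x->S5 S2-y->S3 S3-x->S5 S3-y->S4 S4-x->S4 S4-y->S4 S5-x->S5 S5-y->S5

Walk along `yxyy` while the input agrees: from S0 take `y` to S1, and so on. Any deviation drops to the rejecting sink S5. Once S4 is reached the prefix is confirmed and every continuation is accepted.
        x   y  
>  S0   S5  S1 
   S1   S2  S5 
   S2   S5  S3 
   S3   S5  S4 
 * S4   S4  S4 
   S5   S5  S5 
(> = start, * = accepting)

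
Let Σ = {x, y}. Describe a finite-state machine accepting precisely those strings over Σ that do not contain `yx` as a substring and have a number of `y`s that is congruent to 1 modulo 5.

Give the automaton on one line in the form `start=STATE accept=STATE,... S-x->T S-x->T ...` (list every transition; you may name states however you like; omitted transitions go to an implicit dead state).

Build one automaton per condition and run them in lockstep. One (3 states) tracks partial matches of the forbidden pattern `yx`; the other (5 states) tracks the count of `y`s modulo 5. Each combined state is a pair, one component from each; accept when both components accept. After merging equivalent states the machine shrinks.
A 7-state machine:
        x   y  
>  s0   s0  s1 
 * s1   s2  s3 
   s2   s2  s2 
   s3   s2  s4 
   s4   s2  s5 
   s5   s2  s6 
   s6   s2  s1 
(> = start, * = accepting)

start=s0 accept=s1 s0-x->s0 s0-y->s1 s1-x->s2 s1-y->s3 s2-x->s2 s2-y->s2 s3-x->s2 s3-y->s4 s4-x->s2 s4-y->s5 s5-x->s2 s5-y->s6 s6-x->s2 s6-y->s1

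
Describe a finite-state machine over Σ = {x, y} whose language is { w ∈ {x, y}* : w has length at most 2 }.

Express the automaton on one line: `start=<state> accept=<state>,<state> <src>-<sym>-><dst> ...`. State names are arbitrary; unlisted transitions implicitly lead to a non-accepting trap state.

Count input length up to 3: every symbol moves from q0 toward q3, which means 'more than 2' and absorbs. Accept from {q0, q1, q2}.
        x   y  
>* q0   q1  q1 
 * q1   q2  q2 
 * q2   q3  q3 
   q3   q3  q3 
(> = start, * = accepting)

start=q0 accept=q0,q1,q2 q0-x->q1 q0-y->q1 q1-x->q2 q1-y->q2 q2-x->q3 q2-y->q3 q3-x->q3 q3-y->q3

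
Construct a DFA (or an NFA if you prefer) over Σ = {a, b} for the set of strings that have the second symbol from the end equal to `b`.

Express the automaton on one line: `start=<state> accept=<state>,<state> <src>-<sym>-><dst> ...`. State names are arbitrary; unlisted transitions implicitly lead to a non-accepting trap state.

start=S0 accept=S5,S6 S0-a->S1 S0-b->S2 S1-a->S3 S1-b->S4 S2-a->S5 S2-b->S6 S3-a->S3 S3-b->S4 S4-a->S5 S4-b->S6 S5-a->S3 S5-b->S4 S6-a->S5 S6-b->S6

Because acceptance depends on a position counted from the end, the machine has to buffer the most recent 2 symbols. Make each state the string of the last up-to-2 symbols read; on input `x` shift the window left and append `x`. Accept when the buffered window has length 2 and begins with `b`.
With 7 states:
        a   b  
>  S0   S1  S2 
   S1   S3  S4 
   S2   S5  S6 
   S3   S3  S4 
   S4   S5  S6 
 * S5   S3  S4 
 * S6   S5  S6 
(> = start, * = accepting)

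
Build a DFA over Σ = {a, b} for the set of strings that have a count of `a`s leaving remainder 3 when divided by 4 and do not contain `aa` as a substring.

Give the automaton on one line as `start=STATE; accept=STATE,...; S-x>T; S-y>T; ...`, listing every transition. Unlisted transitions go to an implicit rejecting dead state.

start=q0; accept=q9,q10; q0-a>q1; q0-b>q0; q1-a>q2; q1-b>q3; q2-a>q4; q2-b>q2; q3-a>q5; q3-b>q3; q4-a>q6; q4-b>q4; q5-a>q4; q5-b>q7; q6-a>q8; q6-b>q6; q7-a>q9; q7-b>q7; q8-a>q2; q8-b>q8; q9-a>q6; q9-b>q10; q10-a>q11; q10-b>q10; q11-a>q8; q11-b>q0

Build one automaton per condition and run them in lockstep. One (4 states) tracks the count of `a`s modulo 4; the other (3 states) tracks partial matches of the forbidden pattern `aa`. Each combined state is a pair, one component from each; accept when both components accept.
A 12-state machine:
          a    b  
>  q0     q1   q0 
   q1     q2   q3 
   q2     q4   q2 
   q3     q5   q3 
   q4     q6   q4 
   q5     q4   q7 
   q6     q8   q6 
   q7     q9   q7 
   q8     q2   q8 
 * q9     q6  q10 
 * q10   q11  q10 
   q11    q8   q0 
(> = start, * = accepting)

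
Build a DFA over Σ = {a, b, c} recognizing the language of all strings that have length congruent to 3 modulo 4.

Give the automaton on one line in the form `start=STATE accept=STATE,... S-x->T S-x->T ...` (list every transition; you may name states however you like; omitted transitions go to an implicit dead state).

start=s0 accept=s3 s0-a->s1 s0-b->s1 s0-c->s1 s1-a->s2 s1-b->s2 s1-c->s2 s2-a->s3 s2-b->s3 s2-c->s3 s3-a->s0 s3-b->s0 s3-c->s0

Count input length modulo 4: every symbol advances one step around the cycle s0 → s1 → s2 → s3 → s0. Accept at s3.
With 4 states:
        a   b   c  
>  s0   s1  s1  s1 
   s1   s2  s2  s2 
   s2   s3  s3  s3 
 * s3   s0  s0  s0 
(> = start, * = accepting)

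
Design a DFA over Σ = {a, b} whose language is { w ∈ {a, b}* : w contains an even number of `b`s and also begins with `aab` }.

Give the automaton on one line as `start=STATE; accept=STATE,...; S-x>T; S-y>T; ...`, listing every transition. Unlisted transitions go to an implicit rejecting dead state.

Run two small machines in parallel and take their product. The first has 2 states tracking the count of `b`s modulo 2; the second has 5 states tracking whether the input so far still matches the prefix `aab`. A product state is a pair (one from each), accepting exactly when both do. Equivalent product states are then merged.
        a   b  
>  S0   S1  S2 
   S1   S3  S2 
   S2   S2  S2 
   S3   S2  S4 
   S4   S4  S5 
 * S5   S5  S4 
(> = start, * = accepting)

start=S0; accept=S5; S0-a>S1; S0-b>S2; S1-a>S3; S1-b>S2; S2-a>S2; S2-b>S2; S3-a>S2; S3-b>S4; S4-a>S4; S4-b>S5; S5-a>S5; S5-b>S4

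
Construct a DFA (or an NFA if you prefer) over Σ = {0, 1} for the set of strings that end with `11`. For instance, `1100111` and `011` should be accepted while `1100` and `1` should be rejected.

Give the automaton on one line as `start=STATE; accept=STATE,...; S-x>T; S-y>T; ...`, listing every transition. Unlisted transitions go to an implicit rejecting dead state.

Let each state record the length of the longest suffix of the input read so far that is also a prefix of `11`. s1 means the last symbol is `1`; s2 means the last 2 symbols are `11`. Accept only at s2, where the string currently ends in `11`.
        0   1  
>  s0   s0  s1 
   s1   s0  s2 
 * s2   s0  s2 
(> = start, * = accepting)

start=s0; accept=s2; s0-0>s0; s0-1>s1; s1-0>s0; s1-1>s2; s2-0>s0; s2-1>s2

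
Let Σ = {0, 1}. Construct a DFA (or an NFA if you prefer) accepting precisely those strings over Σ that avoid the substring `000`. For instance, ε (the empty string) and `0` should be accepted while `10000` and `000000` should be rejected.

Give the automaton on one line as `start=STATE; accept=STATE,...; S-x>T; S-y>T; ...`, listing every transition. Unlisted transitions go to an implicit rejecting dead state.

start=q0; accept=q0,q1,q2; q0-0>q1; q0-1>q0; q1-0>q2; q1-1>q0; q2-0>q3; q2-1>q0; q3-0>q3; q3-1>q3

This is the complement of 'contains `000`'. Use the same substring-matching states — q0 through q3 holding how much of `000` has just been matched — but flip the accepting set: everything except the trap q3 accepts.
A 4-state machine:
        0   1  
>* q0   q1  q0 
 * q1   q2  q0 
 * q2   q3  q0 
   q3   q3  q3 
(> = start, * = accepting)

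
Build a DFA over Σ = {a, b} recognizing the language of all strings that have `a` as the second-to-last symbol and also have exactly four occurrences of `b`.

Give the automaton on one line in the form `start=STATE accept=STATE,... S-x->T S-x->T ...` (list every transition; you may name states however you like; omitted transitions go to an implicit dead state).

Handle the two conditions separately and then intersect. The first has 7 states tracking the last 2 symbols read; the second has 6 states tracking the count of `b`s, saturating at 5. A product state is a pair (one from each), accepting exactly when both do.
23 states suffice.
          a    b  
>  q0     q1   q2 
   q1     q3   q4 
   q2     q5   q6 
   q3     q3   q4 
   q4     q5   q6 
   q5     q7   q8 
   q6     q9  q10 
   q7     q7   q8 
   q8     q9  q10 
   q9    q11  q12 
   q10   q13  q14 
   q11   q11  q12 
   q12   q13  q14 
   q13   q15  q16 
   q14   q17  q18 
   q15   q15  q16 
 * q16   q17  q18 
   q17   q19  q20 
   q18   q21  q18 
 * q19   q19  q20 
   q20   q21  q18 
   q21   q22  q20 
   q22   q22  q20 
(> = start, * = accepting)

start=q0 accept=q16,q19 q0-a->q1 q0-b->q2 q1-a->q3 q1-b->q4 q2-a->q5 q2-b->q6 q3-a->q3 q3-b->q4 q4-a->q5 q4-b->q6 q5-a->q7 q5-b->q8 q6-a->q9 q6-b->q10 q7-a->q7 q7-b->q8 q8-a->q9 q8-b->q10 q9-a->q11 q9-b->q12 q10-a->q13 q10-b->q14 q11-a->q11 q11-b->q12 q12-a->q13 q12-b->q14 q13-a->q15 q13-b->q16 q14-a->q17 q14-b->q18 q15-a->q15 q15-b->q16 q16-a->q17 q16-b->q18 q17-a->q19 q17-b->q20 q18-a->q21 q18-b->q18 q19-a->q19 q19-b->q20 q20-a->q21 q20-b->q18 q21-a->q22 q21-b->q20 q22-a->q22 q22-b->q20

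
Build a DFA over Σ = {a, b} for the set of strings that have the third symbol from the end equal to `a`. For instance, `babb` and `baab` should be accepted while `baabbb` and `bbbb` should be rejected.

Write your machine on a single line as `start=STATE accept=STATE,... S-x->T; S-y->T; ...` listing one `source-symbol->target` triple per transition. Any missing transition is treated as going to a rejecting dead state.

A DFA must remember the last 3 symbols (since which symbol is third-to-last isn't known until the input ends). Use one state per possible window of the last ≤3 symbols; accept from those whose window starts with `a`.
With 15 states:
          a    b  
>  q0     q1   q2 
   q1     q3   q4 
   q2     q5   q6 
   q3     q7   q8 
   q4     q9  q10 
   q5    q11  q12 
   q6    q13  q14 
 * q7     q7   q8 
 * q8     q9  q10 
 * q9    q11  q12 
 * q10   q13  q14 
   q11    q7   q8 
   q12    q9  q10 
   q13   q11  q12 
   q14   q13  q14 
(> = start, * = accepting)

start=q0; accept=q7,q8,q9,q10; q0-a->q1; q0-b->q2; q1-a->q3; q1-b->q4; q2-a->q5; q2-b->q6; q3-a->q7; q3-b->q8; q4-a->q9; q4-b->q10; q5-a->q11; q5-b->q12; q6-a->q13; q6-b->q14; q7-a->q7; q7-b->q8; q8-a->q9; q8-b->q10; q9-a->q11; q9-b->q12; q10-a->q13; q10-b->q14; q11-a->q7; q11-b->q8; q12-a->q9; q12-b->q10; q13-a->q11; q13-b->q12; q14-a->q13; q14-b->q14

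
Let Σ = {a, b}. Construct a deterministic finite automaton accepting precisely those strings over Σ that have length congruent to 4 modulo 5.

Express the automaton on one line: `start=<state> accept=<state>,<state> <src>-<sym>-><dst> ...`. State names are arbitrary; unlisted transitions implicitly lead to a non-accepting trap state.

start=q0 accept=q4 q0-a->q1 q0-b->q1 q1-a->q2 q1-b->q2 q2-a->q3 q2-b->q3 q3-a->q4 q3-b->q4 q4-a->q0 q4-b->q0

Only the length mod 5 matters, so use a 5-cycle: from any state, every input symbol moves to the next state, wrapping q4 back to q0. Mark q4 accepting.
A 5-state machine:
        a   b  
>  q0   q1  q1 
   q1   q2  q2 
   q2   q3  q3 
   q3   q4  q4 
 * q4   q0  q0 
(> = start, * = accepting)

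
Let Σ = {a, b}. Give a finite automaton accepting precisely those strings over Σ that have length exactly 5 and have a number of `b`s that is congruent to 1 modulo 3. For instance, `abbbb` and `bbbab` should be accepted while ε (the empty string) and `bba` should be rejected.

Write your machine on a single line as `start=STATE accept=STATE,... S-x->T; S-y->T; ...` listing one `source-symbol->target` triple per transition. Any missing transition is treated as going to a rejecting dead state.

Run two small machines in parallel and take their product. One (7 states) tracks the input length, saturating at 6; the other (3 states) tracks the count of `b`s modulo 3. Each combined state is a pair, one component from each; accept when both components accept. Minimizing collapses redundant product states.
A 13-state machine:
          a    b  
>  S0     S1   S2 
   S1     S3   S4 
   S2     S4   S5 
   S3     S6   S7 
   S4     S7   S8 
   S5     S8   S6 
   S6     S9  S10 
   S7    S10  S11 
   S8    S11   S9 
   S9    S11  S12 
   S10   S12  S11 
   S11   S11  S11 
 * S12   S11  S11 
(> = start, * = accepting)

start=S0; accept=S12; S0-a->S1; S0-b->S2; S1-a->S3; S1-b->S4; S2-a->S4; S2-b->S5; S3-a->S6; S3-b->S7; S4-a->S7; S4-b->S8; S5-a->S8; S5-b->S6; S6-a->S9; S6-b->S10; S7-a->S10; S7-b->S11; S8-a->S11; S8-b->S9; S9-a->S11; S9-b->S12; S10-a->S12; S10-b->S11; S11-a->S11; S11-b->S11; S12-a->S11; S12-b->S11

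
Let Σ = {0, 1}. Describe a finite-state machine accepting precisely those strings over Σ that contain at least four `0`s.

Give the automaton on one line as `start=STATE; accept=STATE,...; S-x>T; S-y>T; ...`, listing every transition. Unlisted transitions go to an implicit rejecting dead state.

Count `0`s, saturating at 5: states q0 through q4 mean 0 through 4 `0`s seen; q5 means more than 4. Each `0` increments (capped at q5); other symbols loop. Accept from {q4, q5}.
6 states suffice.
        0   1  
>  q0   q1  q0 
   q1   q2  q1 
   q2   q3  q2 
   q3   q4  q3 
 * q4   q5  q4 
 * q5   q5  q5 
(> = start, * = accepting)

start=q0; accept=q4,q5; q0-0>q1; q0-1>q0; q1-0>q2; q1-1>q1; q2-0>q3; q2-1>q2; q3-0>q4; q3-1>q3; q4-0>q5; q4-1>q4; q5-0>q5; q5-1>q5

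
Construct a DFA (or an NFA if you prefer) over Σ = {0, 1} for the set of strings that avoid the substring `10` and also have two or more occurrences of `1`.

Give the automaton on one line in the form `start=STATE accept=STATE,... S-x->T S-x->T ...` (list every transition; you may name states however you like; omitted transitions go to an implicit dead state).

Build one automaton per condition and run them in lockstep. The first has 3 states tracking partial matches of the forbidden pattern `10`; the second has 4 states tracking the count of `1`s, saturating at 3. A product state is a pair (one from each), accepting exactly when both do. Equivalent product states are then merged.
A 4-state machine:
        0   1  
>  q0   q0  q1 
   q1   q2  q3 
   q2   q2  q2 
 * q3   q2  q3 
(> = start, * = accepting)

start=q0 accept=q3 q0-0->q0 q0-1->q1 q1-0->q2 q1-1->q3 q2-0->q2 q2-1->q2 q3-0->q2 q3-1->q3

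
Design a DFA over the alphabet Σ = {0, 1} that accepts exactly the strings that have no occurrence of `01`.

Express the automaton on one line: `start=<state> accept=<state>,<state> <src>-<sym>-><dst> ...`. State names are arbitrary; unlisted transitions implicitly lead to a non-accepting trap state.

start=A accept=A,B A-0->B A-1->A B-0->B B-1->C C-0->C C-1->C

This is the complement of 'contains `01`'. Use the same substring-matching states — A through C holding how much of `01` has just been matched — but flip the accepting set: everything except the trap C accepts.
A 3-state machine:
       0  1 
>* A   B  A 
 * B   B  C 
   C   C  C 
(> = start, * = accepting)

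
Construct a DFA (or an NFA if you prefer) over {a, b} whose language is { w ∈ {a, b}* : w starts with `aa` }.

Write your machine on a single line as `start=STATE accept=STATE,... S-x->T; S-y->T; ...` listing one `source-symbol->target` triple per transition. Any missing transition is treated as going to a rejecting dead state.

Check the first 2 symbols one by one: q0 through q1 record how many have matched `aa` so far; any wrong symbol goes to the dead state q3. After all 2 match we enter the accepting sink q2.
        a   b  
>  q0   q1  q3 
   q1   q2  q3 
 * q2   q2  q2 
   q3   q3  q3 
(> = start, * = accepting)

start=q0; accept=q2; q0-a->q1; q0-b->q3; q1-a->q2; q1-b->q3; q2-a->q2; q2-b->q2; q3-a->q3; q3-b->q3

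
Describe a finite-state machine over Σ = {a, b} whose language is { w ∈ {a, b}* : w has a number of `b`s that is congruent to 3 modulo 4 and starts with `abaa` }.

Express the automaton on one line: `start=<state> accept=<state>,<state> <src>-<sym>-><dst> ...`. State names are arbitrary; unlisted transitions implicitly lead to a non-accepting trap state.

start=S0 accept=S10 S0-a->S1 S0-b->S2 S1-a->S3 S1-b->S4 S2-a->S2 S2-b->S5 S3-a->S3 S3-b->S2 S4-a->S6 S4-b->S5 S5-a->S5 S5-b->S7 S6-a->S8 S6-b->S5 S7-a->S7 S7-b->S3 S8-a->S8 S8-b->S9 S9-a->S9 S9-b->S10 S10-a->S10 S10-b->S11 S11-a->S11 S11-b->S8

Handle the two conditions separately and then intersect. One (4 states) tracks the count of `b`s modulo 4; the other (6 states) tracks whether the input so far still matches the prefix `abaa`. Each combined state is a pair, one component from each; accept when both components accept.
12 states suffice.
          a    b  
>  S0     S1   S2 
   S1     S3   S4 
   S2     S2   S5 
   S3     S3   S2 
   S4     S6   S5 
   S5     S5   S7 
   S6     S8   S5 
   S7     S7   S3 
   S8     S8   S9 
   S9     S9  S10 
 * S10   S10  S11 
   S11   S11   S8 
(> = start, * = accepting)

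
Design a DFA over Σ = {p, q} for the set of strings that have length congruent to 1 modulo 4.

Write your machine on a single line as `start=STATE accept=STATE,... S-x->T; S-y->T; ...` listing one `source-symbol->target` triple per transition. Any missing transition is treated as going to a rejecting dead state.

Count input length modulo 4: every symbol advances one step around the cycle s0 → s1 → s2 → s3 → s0. Accept at s1.
With 4 states:
        p   q  
>  s0   s1  s1 
 * s1   s2  s2 
   s2   s3  s3 
   s3   s0  s0 
(> = start, * = accepting)

start=s0; accept=s1; s0-p->s1; s0-q->s1; s1-p->s2; s1-q->s2; s2-p->s3; s2-q->s3; s3-p->s0; s3-q->s0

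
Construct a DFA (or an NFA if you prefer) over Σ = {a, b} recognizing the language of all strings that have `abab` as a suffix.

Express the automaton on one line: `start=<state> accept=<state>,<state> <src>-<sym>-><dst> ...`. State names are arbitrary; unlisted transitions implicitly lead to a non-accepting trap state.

Remember how much of `abab` the current input suffix matches. State q0 means no match yet; q1 means the last symbol is `a`; q2 means the last 2 symbols are `ab`; q3 means the last 3 symbols are `aba`; q4 means the last 4 symbols are `abab`. Only q4 accepts. On a mismatch, fall back to the longest proper suffix that is still a prefix of `abab`.
With 5 states:
        a   b  
>  q0   q1  q0 
   q1   q1  q2 
   q2   q3  q0 
   q3   q1  q4 
 * q4   q3  q0 
(> = start, * = accepting)

start=q0 accept=q4 q0-a->q1 q0-b->q0 q1-a->q1 q1-b->q2 q2-a->q3 q2-b->q0 q3-a->q1 q3-b->q4 q4-a->q3 q4-b->q0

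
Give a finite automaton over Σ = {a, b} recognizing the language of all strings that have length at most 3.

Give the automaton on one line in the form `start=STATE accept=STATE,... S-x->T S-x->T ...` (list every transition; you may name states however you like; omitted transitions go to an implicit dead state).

Count input length up to 4: every symbol moves from q0 toward q4, which means 'more than 3' and absorbs. Accept from {q0, q1, q2, q3}.
A 5-state machine:
        a   b  
>* q0   q1  q1 
 * q1   q2  q2 
 * q2   q3  q3 
 * q3   q4  q4 
   q4   q4  q4 
(> = start, * = accepting)

start=q0 accept=q0,q1,q2,q3 q0-a->q1 q0-b->q1 q1-a->q2 q1-b->q2 q2-a->q3 q2-b->q3 q3-a->q4 q3-b->q4 q4-a->q4 q4-b->q4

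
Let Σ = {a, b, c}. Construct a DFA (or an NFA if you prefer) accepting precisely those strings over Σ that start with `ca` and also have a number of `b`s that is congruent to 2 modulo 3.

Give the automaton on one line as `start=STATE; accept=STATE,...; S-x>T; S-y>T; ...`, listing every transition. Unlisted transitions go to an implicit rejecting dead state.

start=s0; accept=s5; s0-a>s1; s0-b>s1; s0-c>s2; s1-a>s1; s1-b>s1; s1-c>s1; s2-a>s3; s2-b>s1; s2-c>s1; s3-a>s3; s3-b>s4; s3-c>s3; s4-a>s4; s4-b>s5; s4-c>s4; s5-a>s5; s5-b>s3; s5-c>s5

Run two small machines in parallel and take their product. The first has 4 states tracking whether the input so far still matches the prefix `ca`; the second has 3 states tracking the count of `b`s modulo 3. A product state is a pair (one from each), accepting exactly when both do. Minimizing collapses redundant product states.
6 states suffice.
        a   b   c  
>  s0   s1  s1  s2 
   s1   s1  s1  s1 
   s2   s3  s1  s1 
   s3   s3  s4  s3 
   s4   s4  s5  s4 
 * s5   s5  s3  s5 
(> = start, * = accepting)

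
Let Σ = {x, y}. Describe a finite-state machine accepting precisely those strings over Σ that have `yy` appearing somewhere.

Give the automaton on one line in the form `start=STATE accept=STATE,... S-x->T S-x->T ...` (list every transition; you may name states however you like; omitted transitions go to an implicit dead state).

States S0..S1 record the length of the longest prefix of `yy` that matches the current input suffix. Reaching S2 means `yy` has been seen, and we stay there forever. Accept from S2.
        x   y  
>  S0   S0  S1 
   S1   S0  S2 
 * S2   S2  S2 
(> = start, * = accepting)

start=S0 accept=S2 S0-x->S0 S0-y->S1 S1-x->S0 S1-y->S2 S2-x->S2 S2-y->S2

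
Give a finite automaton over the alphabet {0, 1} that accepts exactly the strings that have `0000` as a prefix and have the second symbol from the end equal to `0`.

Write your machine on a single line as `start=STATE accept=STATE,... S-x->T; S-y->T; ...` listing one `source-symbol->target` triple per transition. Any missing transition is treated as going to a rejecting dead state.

start=s0; accept=s9,s10; s0-0->s1; s0-1->s2; s1-0->s3; s1-1->s4; s2-0->s5; s2-1->s6; s3-0->s7; s3-1->s4; s4-0->s5; s4-1->s6; s5-0->s8; s5-1->s4; s6-0->s5; s6-1->s6; s7-0->s9; s7-1->s4; s8-0->s8; s8-1->s4; s9-0->s9; s9-1->s10; s10-0->s11; s10-1->s12; s11-0->s9; s11-1->s10; s12-0->s11; s12-1->s12

Run two small machines in parallel and take their product. One (6 states) tracks whether the input so far still matches the prefix `0000`; the other (7 states) tracks the last 2 symbols read. Each combined state is a pair, one component from each; accept when both components accept.
13 states suffice.
          0    1  
>  s0     s1   s2 
   s1     s3   s4 
   s2     s5   s6 
   s3     s7   s4 
   s4     s5   s6 
   s5     s8   s4 
   s6     s5   s6 
   s7     s9   s4 
   s8     s8   s4 
 * s9     s9  s10 
 * s10   s11  s12 
   s11    s9  s10 
   s12   s11  s12 
(> = start, * = accepting)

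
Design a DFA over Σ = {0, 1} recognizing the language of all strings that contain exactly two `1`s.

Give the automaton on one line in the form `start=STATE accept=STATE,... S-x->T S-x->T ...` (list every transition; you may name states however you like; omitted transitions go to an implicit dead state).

start=s0 accept=s2 s0-0->s0 s0-1->s1 s1-0->s1 s1-1->s2 s2-0->s2 s2-1->s3 s3-0->s3 s3-1->s3

Count `1`s, saturating at 3: states s0 through s2 mean 0 through 2 `1`s seen; s3 means more than 2. Each `1` increments (capped at s3); other symbols loop. Accept from {s2}.
4 states suffice.
        0   1  
>  s0   s0  s1 
   s1   s1  s2 
 * s2   s2  s3 
   s3   s3  s3 
(> = start, * = accepting)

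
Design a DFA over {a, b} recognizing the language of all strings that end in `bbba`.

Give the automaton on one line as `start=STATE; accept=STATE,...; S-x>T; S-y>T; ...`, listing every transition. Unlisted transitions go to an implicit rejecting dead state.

Let each state record the length of the longest suffix of the input read so far that is also a prefix of `bbba`. q1 means the last symbol is `b`; q2 means the last 2 symbols are `bb`; q3 means the last 3 symbols are `bbb`; q4 means the last 4 symbols are `bbba`. Accept only at q4, where the string currently ends in `bbba`.
5 states suffice.
        a   b  
>  q0   q0  q1 
   q1   q0  q2 
   q2   q0  q3 
   q3   q4  q3 
 * q4   q0  q1 
(> = start, * = accepting)

start=q0; accept=q4; q0-a>q0; q0-b>q1; q1-a>q0; q1-b>q2; q2-a>q0; q2-b>q3; q3-a>q4; q3-b>q3; q4-a>q0; q4-b>q1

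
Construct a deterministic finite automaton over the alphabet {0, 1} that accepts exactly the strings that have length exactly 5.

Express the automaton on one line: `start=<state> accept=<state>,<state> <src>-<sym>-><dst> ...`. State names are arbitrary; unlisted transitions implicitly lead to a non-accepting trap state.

We only need to distinguish lengths 0, 1, …, 5, and '>5'. Chain A → B → C → D → E → F → G on every symbol, with G looping. Accepting states: {F}.
7 states suffice.
       0  1 
>  A   B  B 
   B   C  C 
   C   D  D 
   D   E  E 
   E   F  F 
 * F   G  G 
   G   G  G 
(> = start, * = accepting)

start=A accept=F A-0->B A-1->B B-0->C B-1->C C-0->D C-1->D D-0->E D-1->E E-0->F E-1->F F-0->G F-1->G G-0->G G-1->G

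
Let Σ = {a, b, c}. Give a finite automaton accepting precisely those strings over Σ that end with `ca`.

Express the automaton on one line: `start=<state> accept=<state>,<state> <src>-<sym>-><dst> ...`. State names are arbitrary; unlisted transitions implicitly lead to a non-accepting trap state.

start=q0 accept=q2 q0-a->q0 q0-b->q0 q0-c->q1 q1-a->q2 q1-b->q0 q1-c->q1 q2-a->q0 q2-b->q0 q2-c->q1

Remember how much of `ca` the current input suffix matches. State q0 means no match yet; q1 means the last symbol is `c`; q2 means the last 2 symbols are `ca`. Only q2 accepts. On a mismatch, fall back to the longest proper suffix that is still a prefix of `ca`.
With 3 states:
        a   b   c  
>  q0   q0  q0  q1 
   q1   q2  q0  q1 
 * q2   q0  q0  q1 
(> = start, * = accepting)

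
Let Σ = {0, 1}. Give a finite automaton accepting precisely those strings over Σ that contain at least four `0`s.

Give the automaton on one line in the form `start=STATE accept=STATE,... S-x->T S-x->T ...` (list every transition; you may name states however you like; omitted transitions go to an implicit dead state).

start=S0 accept=S4,S5 S0-0->S1 S0-1->S0 S1-0->S2 S1-1->S1 S2-0->S3 S2-1->S2 S3-0->S4 S3-1->S3 S4-0->S5 S4-1->S4 S5-0->S5 S5-1->S5

Count `0`s, saturating at 5: states S0 through S4 mean 0 through 4 `0`s seen; S5 means more than 4. Each `0` increments (capped at S5); other symbols loop. Accept from {S4, S5}.
With 6 states:
        0   1  
>  S0   S1  S0 
   S1   S2  S1 
   S2   S3  S2 
   S3   S4  S3 
 * S4   S5  S4 
 * S5   S5  S5 
(> = start, * = accepting)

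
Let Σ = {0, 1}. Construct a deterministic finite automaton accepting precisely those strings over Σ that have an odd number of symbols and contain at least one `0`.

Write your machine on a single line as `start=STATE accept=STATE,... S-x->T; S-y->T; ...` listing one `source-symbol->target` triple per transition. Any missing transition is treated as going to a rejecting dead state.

start=q0; accept=q1,q5; q0-0->q1; q0-1->q2; q1-0->q3; q1-1->q4; q2-0->q4; q2-1->q0; q3-0->q5; q3-1->q5; q4-0->q5; q4-1->q1; q5-0->q3; q5-1->q3

Build one automaton per condition and run them in lockstep. The first has 2 states tracking the input length modulo 2; the second has 3 states tracking the count of `0`s, saturating at 2. A product state is a pair (one from each), accepting exactly when both do.
6 states suffice.
        0   1  
>  q0   q1  q2 
 * q1   q3  q4 
   q2   q4  q0 
   q3   q5  q5 
   q4   q5  q1 
 * q5   q3  q3 
(> = start, * = accepting)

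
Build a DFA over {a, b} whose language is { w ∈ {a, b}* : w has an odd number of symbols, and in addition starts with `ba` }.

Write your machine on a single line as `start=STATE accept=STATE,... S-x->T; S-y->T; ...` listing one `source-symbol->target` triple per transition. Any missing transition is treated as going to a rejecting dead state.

start=q0; accept=q4; q0-a->q1; q0-b->q2; q1-a->q1; q1-b->q1; q2-a->q3; q2-b->q1; q3-a->q4; q3-b->q4; q4-a->q3; q4-b->q3

Handle the two conditions separately and then intersect. The first has 2 states tracking the input length modulo 2; the second has 4 states tracking whether the input so far still matches the prefix `ba`. A product state is a pair (one from each), accepting exactly when both do. Minimizing collapses redundant product states.
5 states suffice.
        a   b  
>  q0   q1  q2 
   q1   q1  q1 
   q2   q3  q1 
   q3   q4  q4 
 * q4   q3  q3 
(> = start, * = accepting)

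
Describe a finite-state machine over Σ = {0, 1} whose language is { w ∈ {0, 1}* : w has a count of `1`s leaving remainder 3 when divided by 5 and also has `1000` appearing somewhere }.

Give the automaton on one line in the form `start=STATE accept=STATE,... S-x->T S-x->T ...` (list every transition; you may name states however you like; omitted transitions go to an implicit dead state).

Build one automaton per condition and run them in lockstep. The first has 5 states tracking the count of `1`s modulo 5; the second has 5 states tracking whether and how much of `1000` has been seen. A product state is a pair (one from each), accepting exactly when both do.
21 states suffice.
          0    1  
>  s0     s0   s1 
   s1     s2   s3 
   s2     s4   s3 
   s3     s5   s6 
   s4     s7   s3 
   s5     s8   s6 
   s6     s9  s10 
   s7     s7  s11 
   s8    s11   s6 
   s9    s12  s10 
   s10   s13  s14 
   s11   s11  s15 
   s12   s15  s10 
   s13   s16  s14 
   s14   s17   s1 
 * s15   s15  s18 
   s16   s18  s14 
   s17   s19   s1 
   s18   s18  s20 
   s19   s20   s1 
   s20   s20   s7 
(> = start, * = accepting)

start=s0 accept=s15 s0-0->s0 s0-1->s1 s1-0->s2 s1-1->s3 s2-0->s4 s2-1->s3 s3-0->s5 s3-1->s6 s4-0->s7 s4-1->s3 s5-0->s8 s5-1->s6 s6-0->s9 s6-1->s10 s7-0->s7 s7-1->s11 s8-0->s11 s8-1->s6 s9-0->s12 s9-1->s10 s10-0->s13 s10-1->s14 s11-0->s11 s11-1->s15 s12-0->s15 s12-1->s10 s13-0->s16 s13-1->s14 s14-0->s17 s14-1->s1 s15-0->s15 s15-1->s18 s16-0->s18 s16-1->s14 s17-0->s19 s17-1->s1 s18-0->s18 s18-1->s20 s19-0->s20 s19-1->s1 s20-0->s20 s20-1->s7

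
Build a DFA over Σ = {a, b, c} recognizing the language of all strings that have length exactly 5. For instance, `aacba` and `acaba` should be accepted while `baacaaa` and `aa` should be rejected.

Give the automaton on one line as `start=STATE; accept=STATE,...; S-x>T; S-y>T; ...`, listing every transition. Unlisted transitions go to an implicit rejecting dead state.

start=q0; accept=q5; q0-a>q1; q0-b>q1; q0-c>q1; q1-a>q2; q1-b>q2; q1-c>q2; q2-a>q3; q2-b>q3; q2-c>q3; q3-a>q4; q3-b>q4; q3-c>q4; q4-a>q5; q4-b>q5; q4-c>q5; q5-a>q6; q5-b>q6; q5-c>q6; q6-a>q6; q6-b>q6; q6-c>q6

We only need to distinguish lengths 0, 1, …, 5, and '>5'. Chain q0 → q1 → q2 → q3 → q4 → q5 → q6 on every symbol, with q6 looping. Accepting states: {q5}.
A 7-state machine:
        a   b   c  
>  q0   q1  q1  q1 
   q1   q2  q2  q2 
   q2   q3  q3  q3 
   q3   q4  q4  q4 
   q4   q5  q5  q5 
 * q5   q6  q6  q6 
   q6   q6  q6  q6 
(> = start, * = accepting)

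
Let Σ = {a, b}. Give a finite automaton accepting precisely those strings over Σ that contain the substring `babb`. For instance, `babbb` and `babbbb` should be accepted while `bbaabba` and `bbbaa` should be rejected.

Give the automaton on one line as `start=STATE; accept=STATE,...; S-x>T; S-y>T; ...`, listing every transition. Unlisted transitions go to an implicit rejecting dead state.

States q0..q3 record the length of the longest prefix of `babb` that matches the current input suffix. Reaching q4 means `babb` has been seen, and we stay there forever. Accept from q4.
        a   b  
>  q0   q0  q1 
   q1   q2  q1 
   q2   q0  q3 
   q3   q2  q4 
 * q4   q4  q4 
(> = start, * = accepting)

start=q0; accept=q4; q0-a>q0; q0-b>q1; q1-a>q2; q1-b>q1; q2-a>q0; q2-b>q3; q3-a>q2; q3-b>q4; q4-a>q4; q4-b>q4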